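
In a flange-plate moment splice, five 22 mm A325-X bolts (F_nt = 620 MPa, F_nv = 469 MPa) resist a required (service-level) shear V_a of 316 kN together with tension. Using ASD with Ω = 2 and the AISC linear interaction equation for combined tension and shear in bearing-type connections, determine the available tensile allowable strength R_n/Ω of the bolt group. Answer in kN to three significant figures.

A_b = π·22²/4 = 380.1 mm²; f_rv = 316 × 1000 / (5 × 380.1) = 166.3 MPa.
F'_nt = 1.3 F_nt − (Ω F_nt / F_nv) f_rv = 1.3·620 − (2·620/469)·166.3 = 366.4 MPa, capped at F_nt → F'_nt = 366.4 MPa.
R_n = F'_nt · A_b · n = 366.4 × 380.1 × 5 / 1000 = 696.5 kN.
Allowable strength R_n/Ω = 696.5 / 2 = 348 kN.

348 kN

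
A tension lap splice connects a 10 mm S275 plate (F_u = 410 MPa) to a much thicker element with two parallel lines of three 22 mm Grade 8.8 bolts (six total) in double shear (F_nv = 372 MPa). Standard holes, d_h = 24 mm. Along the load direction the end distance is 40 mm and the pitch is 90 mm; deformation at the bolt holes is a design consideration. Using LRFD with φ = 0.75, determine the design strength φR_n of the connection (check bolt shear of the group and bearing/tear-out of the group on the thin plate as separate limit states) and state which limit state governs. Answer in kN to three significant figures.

Bolt shear: A_b = π·22²/4 = 380.1 mm²; R_n = 372 × 380.1 × 6 × 2 / 1000 = 1697 kN → 0.75 × 1697 = 1270 kN.
Bearing (1.2 l_c t F_u ≤ 2.4 d t F_u): upper limit = 2.4·22·10·410 / 1000 = 216.5 kN.
  Edge l_c = 40 − 24/2 = 28 → r_n = 137.8 kN; interior l_c = 90 − 24 = 66 → r_n = 216.5 kN.
  R_n,bearing = 2·137.8 + 4·216.5 = 1141 kN → 0.75 × 1141 = 856 kN.
Bearing governs: 856 kN.

856 kN (bearing governs)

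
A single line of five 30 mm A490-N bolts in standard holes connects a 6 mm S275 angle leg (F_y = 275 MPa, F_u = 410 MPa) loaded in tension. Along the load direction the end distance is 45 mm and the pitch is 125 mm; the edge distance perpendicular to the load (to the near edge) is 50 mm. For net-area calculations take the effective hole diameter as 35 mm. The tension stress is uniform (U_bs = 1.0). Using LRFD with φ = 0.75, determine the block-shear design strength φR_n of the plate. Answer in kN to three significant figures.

465 kN

Shear plane L_v = 45 + 4·125 = 545 mm; A_gv = 545 × 6 = 3270 mm².
A_nv = (545 − 4.5·35) × 6 = 2325 mm².
A_nt = (50 − 0.5·35) × 6 = 195 mm².
0.6 F_u A_nv = 572 kN; 0.6 F_y A_gv = 539.5 kN → shear yielding governs the shear term.
R_n = 539.5 + 1.0 × 410 × 195 / 1000 = 619.5 kN.
Design strength φR_n = 0.75 × 619.5 = 465 kN.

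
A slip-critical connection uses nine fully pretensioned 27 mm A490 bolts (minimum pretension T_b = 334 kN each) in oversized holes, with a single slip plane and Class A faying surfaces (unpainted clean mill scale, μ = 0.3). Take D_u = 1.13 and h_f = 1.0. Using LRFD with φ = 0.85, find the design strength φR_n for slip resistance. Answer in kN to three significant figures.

866 kN

R_n = μ · D_u · h_f · T_b · n_s · n_b = 0.3 × 1.13 × 1.0 × 334 × 1 × 9 = 1019 kN.
Design strength φR_n = 0.85 × 1019 = 866 kN.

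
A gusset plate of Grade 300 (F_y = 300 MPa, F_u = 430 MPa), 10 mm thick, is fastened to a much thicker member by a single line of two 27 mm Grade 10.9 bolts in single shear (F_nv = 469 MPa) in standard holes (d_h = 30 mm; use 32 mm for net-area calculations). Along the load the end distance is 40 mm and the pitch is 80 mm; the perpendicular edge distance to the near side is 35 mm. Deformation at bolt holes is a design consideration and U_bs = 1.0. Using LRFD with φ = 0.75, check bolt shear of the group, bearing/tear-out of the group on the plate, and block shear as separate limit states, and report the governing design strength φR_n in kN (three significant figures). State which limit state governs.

201 kN (block shear governs)

Bolt shear: A_b = π·27²/4 = 572.6 mm²; R_n = 469 × 572.6 × 2 × 1 / 1000 = 537.1 kN → 0.75 × 537.1 = 403 kN.
Bearing: edge l_c = 25, r_n = 129 kN; interior l_c = 50, r_n = 258 kN; R_n = 129 + 1·258 = 387 kN → 290 kN.
Block shear: A_gv = 1200, A_nv = 720, A_nt = 190 mm²; R_n = min(0.6F_uA_nv, 0.6F_yA_gv) + U_bs·F_u·A_nt = 267.5 kN → 201 kN.
Block shear governs: 201 kN.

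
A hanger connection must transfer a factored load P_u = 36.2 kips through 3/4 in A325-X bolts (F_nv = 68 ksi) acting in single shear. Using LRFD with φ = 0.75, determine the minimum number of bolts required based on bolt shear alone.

A_b = π·0.75²/4 = 0.4418 in².
Per-bolt design strength φR_n = 0.75 × 68 × 0.4418 × 1 = 22.53 kips.
n ≥ 36.2 / 22.53 = 1.607 → use 2 bolts.

2 bolts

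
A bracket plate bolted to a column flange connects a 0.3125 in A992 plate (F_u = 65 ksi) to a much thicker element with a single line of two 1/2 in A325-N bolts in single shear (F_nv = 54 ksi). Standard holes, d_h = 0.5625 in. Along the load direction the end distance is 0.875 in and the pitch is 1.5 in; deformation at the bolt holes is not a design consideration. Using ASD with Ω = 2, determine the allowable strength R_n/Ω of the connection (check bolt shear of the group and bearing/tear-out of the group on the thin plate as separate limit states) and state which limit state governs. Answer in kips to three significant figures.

Bolt shear: A_b = π·0.5²/4 = 0.1963 in²; R_n = 54 × 0.1963 × 2 × 1 = 21.21 kips → 21.21 / 2 = 10.6 kips.
Bearing (1.5 l_c t F_u ≤ 3.0 d t F_u): upper limit = 3.0·0.5·0.3125·65 = 30.47 kips.
  Edge l_c = 0.875 − 0.5625/2 = 0.5938 → r_n = 18.09 kips; interior l_c = 1.5 − 0.5625 = 0.9375 → r_n = 28.56 kips.
  R_n,bearing = 1·18.09 + 1·28.56 = 46.66 kips → 46.66 / 2 = 23.3 kips.
Bolt shear governs: 10.6 kips.

10.6 kips (bolt shear governs)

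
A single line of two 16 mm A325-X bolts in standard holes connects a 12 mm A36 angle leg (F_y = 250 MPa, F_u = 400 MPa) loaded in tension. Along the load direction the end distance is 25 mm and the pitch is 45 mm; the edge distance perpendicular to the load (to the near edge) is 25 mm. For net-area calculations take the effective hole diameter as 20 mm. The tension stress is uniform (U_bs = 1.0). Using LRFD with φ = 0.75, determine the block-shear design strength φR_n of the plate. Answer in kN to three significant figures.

Shear plane L_v = 25 + 1·45 = 70 mm; A_gv = 70 × 12 = 840 mm².
A_nv = (70 − 1.5·20) × 12 = 480 mm².
A_nt = (25 − 0.5·20) × 12 = 180 mm².
0.6 F_u A_nv = 115.2 kN; 0.6 F_y A_gv = 126 kN → shear rupture governs the shear term.
R_n = 115.2 + 1.0 × 400 × 180 / 1000 = 187.2 kN.
Design strength φR_n = 0.75 × 187.2 = 140 kN.

140 kN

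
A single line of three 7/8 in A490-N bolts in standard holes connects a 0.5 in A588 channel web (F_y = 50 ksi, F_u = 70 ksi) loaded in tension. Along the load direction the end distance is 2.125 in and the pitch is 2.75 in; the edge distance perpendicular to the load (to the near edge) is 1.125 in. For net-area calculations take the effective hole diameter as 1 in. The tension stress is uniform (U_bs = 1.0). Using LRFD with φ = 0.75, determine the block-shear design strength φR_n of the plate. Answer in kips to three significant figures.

97.1 kips

Shear plane L_v = 2.125 + 2·2.75 = 7.625 in; A_gv = 7.625 × 0.5 = 3.812 in².
A_nv = (7.625 − 2.5·1) × 0.5 = 2.562 in².
A_nt = (1.125 − 0.5·1) × 0.5 = 0.3125 in².
0.6 F_u A_nv = 107.6 kips; 0.6 F_y A_gv = 114.4 kips → shear rupture governs the shear term.
R_n = 107.6 + 1.0 × 70 × 0.3125 = 129.5 kips.
Design strength φR_n = 0.75 × 129.5 = 97.1 kips.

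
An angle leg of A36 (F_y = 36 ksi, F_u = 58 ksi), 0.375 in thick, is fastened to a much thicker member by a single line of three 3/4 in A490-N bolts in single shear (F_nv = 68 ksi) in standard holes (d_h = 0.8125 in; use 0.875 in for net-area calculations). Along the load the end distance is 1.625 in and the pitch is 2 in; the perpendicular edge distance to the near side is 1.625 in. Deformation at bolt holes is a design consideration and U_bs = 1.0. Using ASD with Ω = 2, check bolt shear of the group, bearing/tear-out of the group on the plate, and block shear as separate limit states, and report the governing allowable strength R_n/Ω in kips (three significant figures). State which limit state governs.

35.3 kips (block shear governs)

Bolt shear: A_b = π·0.75²/4 = 0.4418 in²; R_n = 68 × 0.4418 × 3 × 1 = 90.12 kips → 90.12 / 2 = 45.1 kips.
Bearing: edge l_c = 1.219, r_n = 31.81 kips; interior l_c = 1.188, r_n = 30.99 kips; R_n = 31.81 + 2·30.99 = 93.8 kips → 46.9 kips.
Block shear: A_gv = 2.109, A_nv = 1.289, A_nt = 0.4453 in²; R_n = min(0.6F_uA_nv, 0.6F_yA_gv) + U_bs·F_u·A_nt = 70.69 kips → 35.3 kips.
Block shear governs: 35.3 kips.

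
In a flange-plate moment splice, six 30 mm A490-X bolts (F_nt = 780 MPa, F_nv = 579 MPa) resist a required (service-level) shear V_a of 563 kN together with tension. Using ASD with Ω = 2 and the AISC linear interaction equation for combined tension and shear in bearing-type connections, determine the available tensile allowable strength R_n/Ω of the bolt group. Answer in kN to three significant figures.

A_b = π·30²/4 = 706.9 mm²; f_rv = 563 × 1000 / (6 × 706.9) = 132.7 MPa.
F'_nt = 1.3 F_nt − (Ω F_nt / F_nv) f_rv = 1.3·780 − (2·780/579)·132.7 = 656.3 MPa, capped at F_nt → F'_nt = 656.3 MPa.
R_n = F'_nt · A_b · n = 656.3 × 706.9 × 6 / 1000 = 2784 kN.
Allowable strength R_n/Ω = 2784 / 2 = 1390 kN.

1390 kN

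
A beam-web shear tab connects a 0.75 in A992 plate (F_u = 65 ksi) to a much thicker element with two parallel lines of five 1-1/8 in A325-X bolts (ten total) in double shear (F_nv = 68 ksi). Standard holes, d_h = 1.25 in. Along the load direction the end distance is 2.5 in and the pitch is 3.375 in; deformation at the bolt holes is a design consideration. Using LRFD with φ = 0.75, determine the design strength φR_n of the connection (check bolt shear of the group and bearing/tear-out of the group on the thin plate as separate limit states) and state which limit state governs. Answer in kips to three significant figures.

Bolt shear: A_b = π·1.125²/4 = 0.994 in²; R_n = 68 × 0.994 × 10 × 2 = 1352 kips → 0.75 × 1352 = 1010 kips.
Bearing (1.2 l_c t F_u ≤ 2.4 d t F_u): upper limit = 2.4·1.125·0.75·65 = 131.6 kips.
  Edge l_c = 2.5 − 1.25/2 = 1.875 → r_n = 109.7 kips; interior l_c = 3.375 − 1.25 = 2.125 → r_n = 124.3 kips.
  R_n,bearing = 2·109.7 + 8·124.3 = 1214 kips → 0.75 × 1214 = 910 kips.
Bearing governs: 910 kips.

910 kips (bearing governs)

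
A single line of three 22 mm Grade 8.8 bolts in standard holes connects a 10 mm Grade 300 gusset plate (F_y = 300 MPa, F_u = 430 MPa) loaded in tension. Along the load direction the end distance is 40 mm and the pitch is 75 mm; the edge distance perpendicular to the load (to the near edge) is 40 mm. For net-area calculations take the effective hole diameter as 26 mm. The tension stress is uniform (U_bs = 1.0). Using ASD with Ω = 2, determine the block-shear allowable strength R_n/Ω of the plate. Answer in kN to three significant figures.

Shear plane L_v = 40 + 2·75 = 190 mm; A_gv = 190 × 10 = 1900 mm².
A_nv = (190 − 2.5·26) × 10 = 1250 mm².
A_nt = (40 − 0.5·26) × 10 = 270 mm².
0.6 F_u A_nv = 322.5 kN; 0.6 F_y A_gv = 342 kN → shear rupture governs the shear term.
R_n = 322.5 + 1.0 × 430 × 270 / 1000 = 438.6 kN.
Allowable strength R_n/Ω = 438.6 / 2 = 219 kN.

219 kN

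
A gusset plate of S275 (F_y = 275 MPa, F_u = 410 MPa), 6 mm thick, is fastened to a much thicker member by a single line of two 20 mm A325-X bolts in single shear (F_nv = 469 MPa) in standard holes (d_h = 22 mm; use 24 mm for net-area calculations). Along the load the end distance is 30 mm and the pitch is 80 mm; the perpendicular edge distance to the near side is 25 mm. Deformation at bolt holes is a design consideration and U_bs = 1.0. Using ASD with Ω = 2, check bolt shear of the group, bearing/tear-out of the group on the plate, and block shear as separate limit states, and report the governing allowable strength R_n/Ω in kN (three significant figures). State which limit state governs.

Bolt shear: A_b = π·20²/4 = 314.2 mm²; R_n = 469 × 314.2 × 2 × 1 / 1000 = 294.7 kN → 294.7 / 2 = 147 kN.
Bearing: edge l_c = 19, r_n = 56.09 kN; interior l_c = 58, r_n = 118.1 kN; R_n = 56.09 + 1·118.1 = 174.2 kN → 87.1 kN.
Block shear: A_gv = 660, A_nv = 444, A_nt = 78 mm²; R_n = min(0.6F_uA_nv, 0.6F_yA_gv) + U_bs·F_u·A_nt = 140.9 kN → 70.4 kN.
Block shear governs: 70.4 kN.

70.4 kN (block shear governs)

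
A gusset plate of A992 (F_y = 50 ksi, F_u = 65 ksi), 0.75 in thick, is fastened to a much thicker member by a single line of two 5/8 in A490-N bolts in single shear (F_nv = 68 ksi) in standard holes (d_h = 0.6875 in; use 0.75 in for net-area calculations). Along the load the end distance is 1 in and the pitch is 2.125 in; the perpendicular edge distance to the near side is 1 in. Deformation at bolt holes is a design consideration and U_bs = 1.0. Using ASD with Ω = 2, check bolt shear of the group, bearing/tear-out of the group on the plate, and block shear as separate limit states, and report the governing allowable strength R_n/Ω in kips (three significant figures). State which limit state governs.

20.9 kips (bolt shear governs)

Bolt shear: A_b = π·0.625²/4 = 0.3068 in²; R_n = 68 × 0.3068 × 2 × 1 = 41.72 kips → 41.72 / 2 = 20.9 kips.
Bearing: edge l_c = 0.6562, r_n = 38.39 kips; interior l_c = 1.438, r_n = 73.12 kips; R_n = 38.39 + 1·73.12 = 111.5 kips → 55.8 kips.
Block shear: A_gv = 2.344, A_nv = 1.5, A_nt = 0.4688 in²; R_n = min(0.6F_uA_nv, 0.6F_yA_gv) + U_bs·F_u·A_nt = 88.97 kips → 44.5 kips.
Bolt shear governs: 20.9 kips.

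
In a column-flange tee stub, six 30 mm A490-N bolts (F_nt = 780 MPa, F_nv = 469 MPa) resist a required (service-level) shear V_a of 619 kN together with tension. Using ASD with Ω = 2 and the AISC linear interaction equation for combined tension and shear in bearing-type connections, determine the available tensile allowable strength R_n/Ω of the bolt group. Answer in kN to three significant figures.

1120 kN

A_b = π·30²/4 = 706.9 mm²; f_rv = 619 × 1000 / (6 × 706.9) = 146 MPa.
F'_nt = 1.3 F_nt − (Ω F_nt / F_nv) f_rv = 1.3·780 − (2·780/469)·146 = 528.5 MPa, capped at F_nt → F'_nt = 528.5 MPa.
R_n = F'_nt · A_b · n = 528.5 × 706.9 × 6 / 1000 = 2242 kN.
Allowable strength R_n/Ω = 2242 / 2 = 1120 kN.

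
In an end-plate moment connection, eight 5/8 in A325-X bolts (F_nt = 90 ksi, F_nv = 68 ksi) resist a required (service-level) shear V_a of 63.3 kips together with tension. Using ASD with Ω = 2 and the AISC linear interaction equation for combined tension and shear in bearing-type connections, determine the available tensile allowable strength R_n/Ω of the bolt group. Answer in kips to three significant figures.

A_b = π·0.625²/4 = 0.3068 in²; f_rv = 63.3 / (8 × 0.3068) = 25.79 ksi.
F'_nt = 1.3 F_nt − (Ω F_nt / F_nv) f_rv = 1.3·90 − (2·90/68)·25.79 = 48.73 ksi, capped at F_nt → F'_nt = 48.73 ksi.
R_n = F'_nt · A_b · n = 48.73 × 0.3068 × 8 = 119.6 kips.
Allowable strength R_n/Ω = 119.6 / 2 = 59.8 kips.

59.8 kips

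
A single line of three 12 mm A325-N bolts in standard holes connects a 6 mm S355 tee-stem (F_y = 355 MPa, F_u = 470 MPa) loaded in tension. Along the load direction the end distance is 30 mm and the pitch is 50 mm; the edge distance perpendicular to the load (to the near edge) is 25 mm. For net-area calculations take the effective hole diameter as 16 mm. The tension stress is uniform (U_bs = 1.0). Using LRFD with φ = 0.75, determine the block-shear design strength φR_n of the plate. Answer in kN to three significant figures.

150 kN

Shear plane L_v = 30 + 2·50 = 130 mm; A_gv = 130 × 6 = 780 mm².
A_nv = (130 − 2.5·16) × 6 = 540 mm².
A_nt = (25 − 0.5·16) × 6 = 102 mm².
0.6 F_u A_nv = 152.3 kN; 0.6 F_y A_gv = 166.1 kN → shear rupture governs the shear term.
R_n = 152.3 + 1.0 × 470 × 102 / 1000 = 200.2 kN.
Design strength φR_n = 0.75 × 200.2 = 150 kN.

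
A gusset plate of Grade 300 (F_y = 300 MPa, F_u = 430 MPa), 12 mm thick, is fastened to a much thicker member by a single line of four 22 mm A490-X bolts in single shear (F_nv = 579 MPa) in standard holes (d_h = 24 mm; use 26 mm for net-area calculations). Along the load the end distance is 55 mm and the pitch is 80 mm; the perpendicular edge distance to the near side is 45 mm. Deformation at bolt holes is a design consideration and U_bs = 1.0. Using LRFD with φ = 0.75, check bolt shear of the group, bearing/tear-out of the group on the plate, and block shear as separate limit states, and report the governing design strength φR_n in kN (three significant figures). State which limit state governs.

Bolt shear: A_b = π·22²/4 = 380.1 mm²; R_n = 579 × 380.1 × 4 × 1 / 1000 = 880.4 kN → 0.75 × 880.4 = 660 kN.
Bearing: edge l_c = 43, r_n = 266.3 kN; interior l_c = 56, r_n = 272.4 kN; R_n = 266.3 + 3·272.4 = 1084 kN → 813 kN.
Block shear: A_gv = 3540, A_nv = 2448, A_nt = 384 mm²; R_n = min(0.6F_uA_nv, 0.6F_yA_gv) + U_bs·F_u·A_nt = 796.7 kN → 598 kN.
Block shear governs: 598 kN.

598 kN (block shear governs)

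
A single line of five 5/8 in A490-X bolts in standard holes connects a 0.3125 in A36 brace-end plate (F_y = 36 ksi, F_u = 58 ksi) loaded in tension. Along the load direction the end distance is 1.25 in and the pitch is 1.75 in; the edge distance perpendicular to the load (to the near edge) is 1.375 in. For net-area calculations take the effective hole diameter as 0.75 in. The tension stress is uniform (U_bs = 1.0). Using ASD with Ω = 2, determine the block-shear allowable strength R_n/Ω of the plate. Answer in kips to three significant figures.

Shear plane L_v = 1.25 + 4·1.75 = 8.25 in; A_gv = 8.25 × 0.3125 = 2.578 in².
A_nv = (8.25 − 4.5·0.75) × 0.3125 = 1.523 in².
A_nt = (1.375 − 0.5·0.75) × 0.3125 = 0.3125 in².
0.6 F_u A_nv = 53.02 kips; 0.6 F_y A_gv = 55.69 kips → shear rupture governs the shear term.
R_n = 53.02 + 1.0 × 58 × 0.3125 = 71.14 kips.
Allowable strength R_n/Ω = 71.14 / 2 = 35.6 kips.

35.6 kips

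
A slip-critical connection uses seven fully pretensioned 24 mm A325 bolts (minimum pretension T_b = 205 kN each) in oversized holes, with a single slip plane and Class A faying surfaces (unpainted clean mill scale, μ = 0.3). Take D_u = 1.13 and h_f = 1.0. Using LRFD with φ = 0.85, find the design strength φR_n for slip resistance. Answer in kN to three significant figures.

413 kN

R_n = μ · D_u · h_f · T_b · n_s · n_b = 0.3 × 1.13 × 1.0 × 205 × 1 × 7 = 486.5 kN.
Design strength φR_n = 0.85 × 486.5 = 413 kN.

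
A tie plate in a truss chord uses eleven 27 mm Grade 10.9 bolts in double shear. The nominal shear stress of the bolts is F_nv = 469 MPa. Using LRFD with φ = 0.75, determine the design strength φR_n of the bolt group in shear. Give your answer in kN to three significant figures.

A_b = π × 27² / 4 = 572.6 mm².
R_n = F_nv · A_b · n · n_s = 469 × 572.6 × 11 × 2 / 1000 = 5908 kN.
Design strength φR_n = 0.75 × 5908 = 4430 kN.

4430 kN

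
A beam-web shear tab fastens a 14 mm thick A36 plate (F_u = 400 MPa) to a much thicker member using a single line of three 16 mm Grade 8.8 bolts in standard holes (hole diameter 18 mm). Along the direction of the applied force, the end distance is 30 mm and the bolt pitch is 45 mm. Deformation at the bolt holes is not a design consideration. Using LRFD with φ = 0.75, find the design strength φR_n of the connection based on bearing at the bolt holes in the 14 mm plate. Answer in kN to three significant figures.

472 kN

Per bolt r_n = 1.5 l_c t F_u ≤ 3.0 d t F_u; upper limit = 3.0 × 16 × 14 × 400 / 1000 = 268.8 kN.
Edge bolt: l_c = 30 − 18/2 = 21 mm → 1.5 × 21 × 14 × 400 / 1000 = 176.4 → r_n = 176.4 kN.
Interior bolts: l_c = 45 − 18 = 27 mm → 1.5 × 27 × 14 × 400 / 1000 = 226.8 → r_n = 226.8 kN.
R_n = 1 × 176.4 + 2 × 226.8 = 630 kN.
Design strength φR_n = 0.75 × 630 = 472 kN.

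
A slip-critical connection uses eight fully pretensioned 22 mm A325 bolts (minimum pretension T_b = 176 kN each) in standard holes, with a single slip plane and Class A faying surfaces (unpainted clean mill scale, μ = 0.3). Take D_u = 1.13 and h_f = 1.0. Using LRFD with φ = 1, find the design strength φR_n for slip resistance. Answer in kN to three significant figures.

477 kN

R_n = μ · D_u · h_f · T_b · n_s · n_b = 0.3 × 1.13 × 1.0 × 176 × 1 × 8 = 477.3 kN.
Design strength φR_n = 1 × 477.3 = 477 kN.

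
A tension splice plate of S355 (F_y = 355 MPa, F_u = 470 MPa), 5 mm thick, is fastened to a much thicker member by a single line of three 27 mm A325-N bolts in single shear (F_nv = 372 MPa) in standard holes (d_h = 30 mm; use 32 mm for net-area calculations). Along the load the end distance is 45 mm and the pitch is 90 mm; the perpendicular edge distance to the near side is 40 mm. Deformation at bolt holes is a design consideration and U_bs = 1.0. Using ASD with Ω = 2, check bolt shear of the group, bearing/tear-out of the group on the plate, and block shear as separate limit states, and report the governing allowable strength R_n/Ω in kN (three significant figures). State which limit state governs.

130 kN (block shear governs)

Bolt shear: A_b = π·27²/4 = 572.6 mm²; R_n = 372 × 572.6 × 3 × 1 / 1000 = 639 kN → 639 / 2 = 319 kN.
Bearing: edge l_c = 30, r_n = 84.6 kN; interior l_c = 60, r_n = 152.3 kN; R_n = 84.6 + 2·152.3 = 389.2 kN → 195 kN.
Block shear: A_gv = 1125, A_nv = 725, A_nt = 120 mm²; R_n = min(0.6F_uA_nv, 0.6F_yA_gv) + U_bs·F_u·A_nt = 260.9 kN → 130 kN.
Block shear governs: 130 kN.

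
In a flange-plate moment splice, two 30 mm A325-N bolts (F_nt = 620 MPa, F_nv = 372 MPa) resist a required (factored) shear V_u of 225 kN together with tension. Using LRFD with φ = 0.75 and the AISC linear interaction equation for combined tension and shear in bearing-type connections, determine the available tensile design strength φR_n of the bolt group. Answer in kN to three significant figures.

A_b = π·30²/4 = 706.9 mm²; f_rv = 225 × 1000 / (2 × 706.9) = 159.2 MPa.
F'_nt = 1.3 F_nt − (F_nt / φF_nv) f_rv = 1.3·620 − (620/(0.75·372))·159.2 = 452.3 MPa, capped at F_nt → F'_nt = 452.3 MPa.
R_n = F'_nt · A_b · n = 452.3 × 706.9 × 2 / 1000 = 639.5 kN.
Design strength φR_n = 0.75 × 639.5 = 480 kN.

480 kN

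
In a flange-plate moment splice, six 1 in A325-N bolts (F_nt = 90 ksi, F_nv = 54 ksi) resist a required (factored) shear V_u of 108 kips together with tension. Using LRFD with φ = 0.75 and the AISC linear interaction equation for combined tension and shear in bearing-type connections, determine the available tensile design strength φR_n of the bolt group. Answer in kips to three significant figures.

234 kips

A_b = π·1²/4 = 0.7854 in²; f_rv = 108 / (6 × 0.7854) = 22.92 ksi.
F'_nt = 1.3 F_nt − (F_nt / φF_nv) f_rv = 1.3·90 − (90/(0.75·54))·22.92 = 66.07 ksi, capped at F_nt → F'_nt = 66.07 ksi.
R_n = F'_nt · A_b · n = 66.07 × 0.7854 × 6 = 311.3 kips.
Design strength φR_n = 0.75 × 311.3 = 234 kips.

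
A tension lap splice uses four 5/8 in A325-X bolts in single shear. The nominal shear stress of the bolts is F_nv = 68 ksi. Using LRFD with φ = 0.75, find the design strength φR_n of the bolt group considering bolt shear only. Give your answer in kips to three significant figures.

62.6 kips

A_b = π × 0.625² / 4 = 0.3068 in².
R_n = F_nv · A_b · n · n_s = 68 × 0.3068 × 4 × 1 = 83.45 kips.
Design strength φR_n = 0.75 × 83.45 = 62.6 kips.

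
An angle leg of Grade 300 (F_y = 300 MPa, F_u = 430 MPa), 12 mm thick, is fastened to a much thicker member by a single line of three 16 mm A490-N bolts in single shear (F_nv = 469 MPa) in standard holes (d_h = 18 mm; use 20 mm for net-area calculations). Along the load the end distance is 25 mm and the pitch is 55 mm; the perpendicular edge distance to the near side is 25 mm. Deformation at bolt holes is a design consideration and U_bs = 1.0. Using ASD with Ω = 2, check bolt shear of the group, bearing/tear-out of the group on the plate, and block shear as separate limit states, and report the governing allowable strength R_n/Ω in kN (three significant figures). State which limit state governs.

141 kN (bolt shear governs)

Bolt shear: A_b = π·16²/4 = 201.1 mm²; R_n = 469 × 201.1 × 3 × 1 / 1000 = 282.9 kN → 282.9 / 2 = 141 kN.
Bearing: edge l_c = 16, r_n = 99.07 kN; interior l_c = 37, r_n = 198.1 kN; R_n = 99.07 + 2·198.1 = 495.4 kN → 248 kN.
Block shear: A_gv = 1620, A_nv = 1020, A_nt = 180 mm²; R_n = min(0.6F_uA_nv, 0.6F_yA_gv) + U_bs·F_u·A_nt = 340.6 kN → 170 kN.
Bolt shear governs: 141 kN.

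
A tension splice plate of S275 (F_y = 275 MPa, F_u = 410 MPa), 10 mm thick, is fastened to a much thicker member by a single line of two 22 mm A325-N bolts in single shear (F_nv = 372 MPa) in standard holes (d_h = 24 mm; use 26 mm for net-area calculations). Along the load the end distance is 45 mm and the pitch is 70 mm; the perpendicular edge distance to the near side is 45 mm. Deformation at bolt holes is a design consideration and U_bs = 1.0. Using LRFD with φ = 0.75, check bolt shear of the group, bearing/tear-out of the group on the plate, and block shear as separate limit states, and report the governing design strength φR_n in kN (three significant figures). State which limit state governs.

Bolt shear: A_b = π·22²/4 = 380.1 mm²; R_n = 372 × 380.1 × 2 × 1 / 1000 = 282.8 kN → 0.75 × 282.8 = 212 kN.
Bearing: edge l_c = 33, r_n = 162.4 kN; interior l_c = 46, r_n = 216.5 kN; R_n = 162.4 + 1·216.5 = 378.8 kN → 284 kN.
Block shear: A_gv = 1150, A_nv = 760, A_nt = 320 mm²; R_n = min(0.6F_uA_nv, 0.6F_yA_gv) + U_bs·F_u·A_nt = 318.2 kN → 239 kN.
Bolt shear governs: 212 kN.

212 kN (bolt shear governs)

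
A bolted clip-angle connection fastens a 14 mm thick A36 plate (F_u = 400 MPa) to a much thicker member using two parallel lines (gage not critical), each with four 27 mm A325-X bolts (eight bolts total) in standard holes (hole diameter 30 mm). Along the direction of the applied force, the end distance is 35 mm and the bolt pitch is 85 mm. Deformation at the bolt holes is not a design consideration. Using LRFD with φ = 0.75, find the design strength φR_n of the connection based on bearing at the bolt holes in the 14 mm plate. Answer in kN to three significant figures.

Per bolt r_n = 1.5 l_c t F_u ≤ 3.0 d t F_u; upper limit = 3.0 × 27 × 14 × 400 / 1000 = 453.6 kN.
Edge bolt: l_c = 35 − 30/2 = 20 mm → 1.5 × 20 × 14 × 400 / 1000 = 168 → r_n = 168 kN.
Interior bolts: l_c = 85 − 30 = 55 mm → 1.5 × 55 × 14 × 400 / 1000 = 462 → r_n = 453.6 kN.
R_n = 2 × 168 + 6 × 453.6 = 3058 kN.
Design strength φR_n = 0.75 × 3058 = 2290 kN.

2290 kN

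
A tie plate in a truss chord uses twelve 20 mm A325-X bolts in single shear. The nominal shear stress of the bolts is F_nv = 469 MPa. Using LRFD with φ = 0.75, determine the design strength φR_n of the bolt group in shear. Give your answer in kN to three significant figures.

1330 kN

A_b = π × 20² / 4 = 314.2 mm².
R_n = F_nv · A_b · n · n_s = 469 × 314.2 × 12 × 1 / 1000 = 1768 kN.
Design strength φR_n = 0.75 × 1768 = 1330 kN.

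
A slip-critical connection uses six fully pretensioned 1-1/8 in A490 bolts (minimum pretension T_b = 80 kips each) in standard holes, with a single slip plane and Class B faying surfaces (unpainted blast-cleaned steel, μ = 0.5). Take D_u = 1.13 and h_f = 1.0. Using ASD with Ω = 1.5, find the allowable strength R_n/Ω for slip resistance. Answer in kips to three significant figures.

R_n = μ · D_u · h_f · T_b · n_s · n_b = 0.5 × 1.13 × 1.0 × 80 × 1 × 6 = 271.2 kips.
Allowable strength R_n/Ω = 271.2 / 1.5 = 181 kips.

181 kips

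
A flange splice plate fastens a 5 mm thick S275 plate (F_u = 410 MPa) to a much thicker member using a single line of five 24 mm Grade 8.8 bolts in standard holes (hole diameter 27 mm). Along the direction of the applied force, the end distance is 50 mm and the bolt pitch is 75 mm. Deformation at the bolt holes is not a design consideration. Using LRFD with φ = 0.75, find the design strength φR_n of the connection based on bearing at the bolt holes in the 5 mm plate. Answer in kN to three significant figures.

527 kN

Per bolt r_n = 1.5 l_c t F_u ≤ 3.0 d t F_u; upper limit = 3.0 × 24 × 5 × 410 / 1000 = 147.6 kN.
Edge bolt: l_c = 50 − 27/2 = 36.5 mm → 1.5 × 36.5 × 5 × 410 / 1000 = 112.2 → r_n = 112.2 kN.
Interior bolts: l_c = 75 − 27 = 48 mm → 1.5 × 48 × 5 × 410 / 1000 = 147.6 → r_n = 147.6 kN.
R_n = 1 × 112.2 + 4 × 147.6 = 702.6 kN.
Design strength φR_n = 0.75 × 702.6 = 527 kN.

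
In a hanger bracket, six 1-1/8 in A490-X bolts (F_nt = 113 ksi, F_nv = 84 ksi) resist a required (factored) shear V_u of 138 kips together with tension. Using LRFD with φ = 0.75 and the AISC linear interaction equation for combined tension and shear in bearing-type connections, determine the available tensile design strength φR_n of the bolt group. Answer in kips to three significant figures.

A_b = π·1.125²/4 = 0.994 in²; f_rv = 138 / (6 × 0.994) = 23.14 ksi.
F'_nt = 1.3 F_nt − (F_nt / φF_nv) f_rv = 1.3·113 − (113/(0.75·84))·23.14 = 105.4 ksi, capped at F_nt → F'_nt = 105.4 ksi.
R_n = F'_nt · A_b · n = 105.4 × 0.994 × 6 = 628.6 kips.
Design strength φR_n = 0.75 × 628.6 = 471 kips.

471 kips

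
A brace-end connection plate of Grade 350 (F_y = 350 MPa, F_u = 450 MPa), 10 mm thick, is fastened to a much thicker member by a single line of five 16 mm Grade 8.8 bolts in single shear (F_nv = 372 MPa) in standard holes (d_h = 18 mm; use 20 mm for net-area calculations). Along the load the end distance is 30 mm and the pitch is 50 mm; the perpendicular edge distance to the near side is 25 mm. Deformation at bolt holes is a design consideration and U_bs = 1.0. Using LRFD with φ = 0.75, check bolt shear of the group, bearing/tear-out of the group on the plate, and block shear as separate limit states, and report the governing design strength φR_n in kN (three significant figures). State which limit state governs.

280 kN (bolt shear governs)

Bolt shear: A_b = π·16²/4 = 201.1 mm²; R_n = 372 × 201.1 × 5 × 1 / 1000 = 374 kN → 0.75 × 374 = 280 kN.
Bearing: edge l_c = 21, r_n = 113.4 kN; interior l_c = 32, r_n = 172.8 kN; R_n = 113.4 + 4·172.8 = 804.6 kN → 603 kN.
Block shear: A_gv = 2300, A_nv = 1400, A_nt = 150 mm²; R_n = min(0.6F_uA_nv, 0.6F_yA_gv) + U_bs·F_u·A_nt = 445.5 kN → 334 kN.
Bolt shear governs: 280 kN.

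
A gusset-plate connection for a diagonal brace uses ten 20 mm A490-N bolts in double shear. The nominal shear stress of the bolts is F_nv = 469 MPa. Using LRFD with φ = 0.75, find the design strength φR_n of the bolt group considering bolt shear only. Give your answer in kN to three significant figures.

A_b = π × 20² / 4 = 314.2 mm².
R_n = F_nv · A_b · n · n_s = 469 × 314.2 × 10 × 2 / 1000 = 2947 kN.
Design strength φR_n = 0.75 × 2947 = 2210 kN.

2210 kN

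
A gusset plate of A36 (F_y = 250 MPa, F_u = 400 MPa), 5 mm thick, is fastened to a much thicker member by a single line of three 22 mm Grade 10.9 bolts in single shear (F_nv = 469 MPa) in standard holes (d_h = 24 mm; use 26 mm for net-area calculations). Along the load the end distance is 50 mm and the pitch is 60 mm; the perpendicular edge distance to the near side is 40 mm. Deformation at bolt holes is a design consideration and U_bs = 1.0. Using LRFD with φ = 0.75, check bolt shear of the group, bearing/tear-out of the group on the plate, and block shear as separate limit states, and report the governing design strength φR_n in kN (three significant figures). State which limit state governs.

Bolt shear: A_b = π·22²/4 = 380.1 mm²; R_n = 469 × 380.1 × 3 × 1 / 1000 = 534.8 kN → 0.75 × 534.8 = 401 kN.
Bearing: edge l_c = 38, r_n = 91.2 kN; interior l_c = 36, r_n = 86.4 kN; R_n = 91.2 + 2·86.4 = 264 kN → 198 kN.
Block shear: A_gv = 850, A_nv = 525, A_nt = 135 mm²; R_n = min(0.6F_uA_nv, 0.6F_yA_gv) + U_bs·F_u·A_nt = 180 kN → 135 kN.
Block shear governs: 135 kN.

135 kN (block shear governs)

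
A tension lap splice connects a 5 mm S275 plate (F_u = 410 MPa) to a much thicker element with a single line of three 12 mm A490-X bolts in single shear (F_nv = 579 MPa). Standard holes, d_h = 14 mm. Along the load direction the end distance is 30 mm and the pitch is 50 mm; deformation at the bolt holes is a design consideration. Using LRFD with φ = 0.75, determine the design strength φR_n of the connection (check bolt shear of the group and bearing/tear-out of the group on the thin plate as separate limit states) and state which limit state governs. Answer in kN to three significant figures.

131 kN (bearing governs)

Bolt shear: A_b = π·12²/4 = 113.1 mm²; R_n = 579 × 113.1 × 3 × 1 / 1000 = 196.5 kN → 0.75 × 196.5 = 147 kN.
Bearing (1.2 l_c t F_u ≤ 2.4 d t F_u): upper limit = 2.4·12·5·410 / 1000 = 59.04 kN.
  Edge l_c = 30 − 14/2 = 23 → r_n = 56.58 kN; interior l_c = 50 − 14 = 36 → r_n = 59.04 kN.
  R_n,bearing = 1·56.58 + 2·59.04 = 174.7 kN → 0.75 × 174.7 = 131 kN.
Bearing governs: 131 kN.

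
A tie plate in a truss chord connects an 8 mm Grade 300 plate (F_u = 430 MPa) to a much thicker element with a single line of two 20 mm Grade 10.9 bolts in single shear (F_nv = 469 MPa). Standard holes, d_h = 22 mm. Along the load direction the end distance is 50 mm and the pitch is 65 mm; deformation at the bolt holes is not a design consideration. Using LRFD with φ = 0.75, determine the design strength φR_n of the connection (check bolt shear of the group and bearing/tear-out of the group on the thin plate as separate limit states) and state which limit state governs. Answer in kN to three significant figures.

Bolt shear: A_b = π·20²/4 = 314.2 mm²; R_n = 469 × 314.2 × 2 × 1 / 1000 = 294.7 kN → 0.75 × 294.7 = 221 kN.
Bearing (1.5 l_c t F_u ≤ 3.0 d t F_u): upper limit = 3.0·20·8·430 / 1000 = 206.4 kN.
  Edge l_c = 50 − 22/2 = 39 → r_n = 201.2 kN; interior l_c = 65 − 22 = 43 → r_n = 206.4 kN.
  R_n,bearing = 1·201.2 + 1·206.4 = 407.6 kN → 0.75 × 407.6 = 306 kN.
Bolt shear governs: 221 kN.

221 kN (bolt shear governs)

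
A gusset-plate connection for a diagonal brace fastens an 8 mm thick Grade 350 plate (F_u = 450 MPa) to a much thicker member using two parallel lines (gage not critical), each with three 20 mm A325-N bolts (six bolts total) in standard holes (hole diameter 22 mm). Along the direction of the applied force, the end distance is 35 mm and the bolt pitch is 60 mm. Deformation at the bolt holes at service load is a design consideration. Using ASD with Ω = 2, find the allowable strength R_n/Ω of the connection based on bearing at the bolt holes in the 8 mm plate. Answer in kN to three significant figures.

Per bolt r_n = 1.2 l_c t F_u ≤ 2.4 d t F_u; upper limit = 2.4 × 20 × 8 × 450 / 1000 = 172.8 kN.
Edge bolt: l_c = 35 − 22/2 = 24 mm → 1.2 × 24 × 8 × 450 / 1000 = 103.7 → r_n = 103.7 kN.
Interior bolts: l_c = 60 − 22 = 38 mm → 1.2 × 38 × 8 × 450 / 1000 = 164.2 → r_n = 164.2 kN.
R_n = 2 × 103.7 + 4 × 164.2 = 864 kN.
Allowable strength R_n/Ω = 864 / 2 = 432 kN.

432 kN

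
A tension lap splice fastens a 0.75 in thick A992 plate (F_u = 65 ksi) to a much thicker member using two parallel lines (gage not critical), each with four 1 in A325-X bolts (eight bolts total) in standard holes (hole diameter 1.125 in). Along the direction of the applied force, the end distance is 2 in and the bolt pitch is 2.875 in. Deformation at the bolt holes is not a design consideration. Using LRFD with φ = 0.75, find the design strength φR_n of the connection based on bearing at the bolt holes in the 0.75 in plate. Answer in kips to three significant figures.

Per bolt r_n = 1.5 l_c t F_u ≤ 3.0 d t F_u; upper limit = 3.0 × 1 × 0.75 × 65 = 146.2 kips.
Edge bolt: l_c = 2 − 1.125/2 = 1.438 in → 1.5 × 1.438 × 0.75 × 65 = 105.1 → r_n = 105.1 kips.
Interior bolts: l_c = 2.875 − 1.125 = 1.75 in → 1.5 × 1.75 × 0.75 × 65 = 128 → r_n = 128 kips.
R_n = 2 × 105.1 + 6 × 128 = 978 kips.
Design strength φR_n = 0.75 × 978 = 734 kips.

734 kips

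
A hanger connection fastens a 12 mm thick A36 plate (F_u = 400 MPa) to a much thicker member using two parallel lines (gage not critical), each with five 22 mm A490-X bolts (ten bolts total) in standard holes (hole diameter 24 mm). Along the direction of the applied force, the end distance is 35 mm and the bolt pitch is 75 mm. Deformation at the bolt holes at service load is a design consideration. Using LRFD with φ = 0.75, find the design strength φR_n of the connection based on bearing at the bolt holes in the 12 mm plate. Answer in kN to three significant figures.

Per bolt r_n = 1.2 l_c t F_u ≤ 2.4 d t F_u; upper limit = 2.4 × 22 × 12 × 400 / 1000 = 253.4 kN.
Edge bolt: l_c = 35 − 24/2 = 23 mm → 1.2 × 23 × 12 × 400 / 1000 = 132.5 → r_n = 132.5 kN.
Interior bolts: l_c = 75 − 24 = 51 mm → 1.2 × 51 × 12 × 400 / 1000 = 293.8 → r_n = 253.4 kN.
R_n = 2 × 132.5 + 8 × 253.4 = 2292 kN.
Design strength φR_n = 0.75 × 2292 = 1720 kN.

1720 kN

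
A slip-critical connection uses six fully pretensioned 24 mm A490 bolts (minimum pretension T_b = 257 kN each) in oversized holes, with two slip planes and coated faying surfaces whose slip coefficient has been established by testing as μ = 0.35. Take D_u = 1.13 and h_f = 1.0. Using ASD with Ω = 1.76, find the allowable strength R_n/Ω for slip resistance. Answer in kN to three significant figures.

R_n = μ · D_u · h_f · T_b · n_s · n_b = 0.35 × 1.13 × 1.0 × 257 × 2 × 6 = 1220 kN.
Allowable strength R_n/Ω = 1220 / 1.76 = 693 kN.

693 kN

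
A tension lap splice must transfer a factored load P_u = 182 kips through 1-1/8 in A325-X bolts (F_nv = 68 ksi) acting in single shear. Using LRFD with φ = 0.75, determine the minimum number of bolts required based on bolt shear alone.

A_b = π·1.125²/4 = 0.994 in².
Per-bolt design strength φR_n = 0.75 × 68 × 0.994 × 1 = 50.69 kips.
n ≥ 182 / 50.69 = 3.59 → use 4 bolts.

4 bolts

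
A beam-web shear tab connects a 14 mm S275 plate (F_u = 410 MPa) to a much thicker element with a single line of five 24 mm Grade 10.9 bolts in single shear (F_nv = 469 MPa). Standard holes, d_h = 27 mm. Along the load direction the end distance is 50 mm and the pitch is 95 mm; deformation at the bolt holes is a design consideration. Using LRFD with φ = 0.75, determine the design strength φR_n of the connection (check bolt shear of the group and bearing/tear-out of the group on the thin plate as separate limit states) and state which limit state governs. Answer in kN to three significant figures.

Bolt shear: A_b = π·24²/4 = 452.4 mm²; R_n = 469 × 452.4 × 5 × 1 / 1000 = 1061 kN → 0.75 × 1061 = 796 kN.
Bearing (1.2 l_c t F_u ≤ 2.4 d t F_u): upper limit = 2.4·24·14·410 / 1000 = 330.6 kN.
  Edge l_c = 50 − 27/2 = 36.5 → r_n = 251.4 kN; interior l_c = 95 − 27 = 68 → r_n = 330.6 kN.
  R_n,bearing = 1·251.4 + 4·330.6 = 1574 kN → 0.75 × 1574 = 1180 kN.
Bolt shear governs: 796 kN.

796 kN (bolt shear governs)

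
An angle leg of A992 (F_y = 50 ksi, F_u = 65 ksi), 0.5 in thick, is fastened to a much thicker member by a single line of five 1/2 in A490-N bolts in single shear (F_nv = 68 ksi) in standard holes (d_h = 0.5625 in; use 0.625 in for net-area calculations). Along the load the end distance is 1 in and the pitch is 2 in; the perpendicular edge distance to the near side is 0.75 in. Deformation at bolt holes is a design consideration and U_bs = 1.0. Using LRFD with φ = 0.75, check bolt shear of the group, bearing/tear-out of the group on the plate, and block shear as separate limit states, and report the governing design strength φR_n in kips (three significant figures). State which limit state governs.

Bolt shear: A_b = π·0.5²/4 = 0.1963 in²; R_n = 68 × 0.1963 × 5 × 1 = 66.76 kips → 0.75 × 66.76 = 50.1 kips.
Bearing: edge l_c = 0.7188, r_n = 28.03 kips; interior l_c = 1.438, r_n = 39 kips; R_n = 28.03 + 4·39 = 184 kips → 138 kips.
Block shear: A_gv = 4.5, A_nv = 3.094, A_nt = 0.2188 in²; R_n = min(0.6F_uA_nv, 0.6F_yA_gv) + U_bs·F_u·A_nt = 134.9 kips → 101 kips.
Bolt shear governs: 50.1 kips.

50.1 kips (bolt shear governs)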